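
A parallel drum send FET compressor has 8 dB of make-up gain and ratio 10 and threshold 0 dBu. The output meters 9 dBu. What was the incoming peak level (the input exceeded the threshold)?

Before make-up, the level was 9 − 8 = 1 dBu.
The compressed level sits 1 − 0 = 1 dB over threshold.
Input overshoot = R × output overshoot = 10 dB → input = 0 + 10 = 10 dBu.

10 dBu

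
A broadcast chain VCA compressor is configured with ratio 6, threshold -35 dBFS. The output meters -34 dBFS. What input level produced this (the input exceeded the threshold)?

-29 dBFS

The compressed level sits -34 − (-35) = 1 dB over threshold.
Before 6:1 compression the overshoot was 1 × 6 = 6 dB, so input = -35 + 6 = -29 dBFS.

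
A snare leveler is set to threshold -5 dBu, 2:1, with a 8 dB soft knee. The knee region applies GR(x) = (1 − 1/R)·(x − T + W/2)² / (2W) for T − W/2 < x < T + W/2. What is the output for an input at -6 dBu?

-6.28125 dBu

x − T + W/2 = -6 − (-5) + 4 = 3.
GR = (1 − 1/2) × 3² / 16 = 0.5 × 9 / 16 = 0.28125 dB.
Output = -6 − 0.28125 = -6.28125 dBu.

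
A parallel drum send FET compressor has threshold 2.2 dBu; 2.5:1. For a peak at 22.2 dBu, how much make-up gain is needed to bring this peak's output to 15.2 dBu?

Without make-up, output = threshold + overshoot/2.5 = 2.2 + 8 = 10.2 dBu.
Gap to target: 5 dB.

5 dB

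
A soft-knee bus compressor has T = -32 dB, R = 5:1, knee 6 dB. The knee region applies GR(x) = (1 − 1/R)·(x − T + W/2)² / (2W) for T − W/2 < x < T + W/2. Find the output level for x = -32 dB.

x − T + W/2 = -32 − (-32) + 3 = 3.
GR = (1 − 1/5) × 3² / 12 = 0.8 × 9 / 12 = 0.6 dB.
Output = -32 − 0.6 = -32.6 dB.

-32.6 dB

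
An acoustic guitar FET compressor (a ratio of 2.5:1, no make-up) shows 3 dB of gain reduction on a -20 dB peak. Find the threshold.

-25 dB

Let T be the threshold. Output overshoot = (input overshoot)/R, so -23 − T = (-20 − T)/2.5.
2.5·(-23 − T) = -20 − T → 1.5·T = -57.5 − (-20) = -37.5.
T = -37.5/1.5 = -25 dB.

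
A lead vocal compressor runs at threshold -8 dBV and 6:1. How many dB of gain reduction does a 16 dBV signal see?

The signal is 24 dB above threshold.
After 6:1 compression the overshoot becomes 24/6 = 4 dB.
GR = overshoot in − overshoot out = 24 − 4 = 20 dB.

20 dB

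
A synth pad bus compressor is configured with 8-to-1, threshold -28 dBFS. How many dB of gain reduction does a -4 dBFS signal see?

The signal is 24 dB above threshold.
At 8:1, output sits 24/8 = 3 dB above threshold.
Gain reduction = 24 − 3 = 21 dB.

21 dB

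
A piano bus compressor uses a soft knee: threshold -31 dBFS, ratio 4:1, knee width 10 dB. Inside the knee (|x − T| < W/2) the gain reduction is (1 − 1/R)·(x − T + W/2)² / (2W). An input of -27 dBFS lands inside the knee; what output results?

-30.0375 dBFS

x − T + W/2 = -27 − (-31) + 5 = 9.
GR = (1 − 1/4) × 9² / 20 = 0.75 × 81 / 20 = 3.0375 dB.
Output = -27 − 3.0375 = -30.0375 dBFS.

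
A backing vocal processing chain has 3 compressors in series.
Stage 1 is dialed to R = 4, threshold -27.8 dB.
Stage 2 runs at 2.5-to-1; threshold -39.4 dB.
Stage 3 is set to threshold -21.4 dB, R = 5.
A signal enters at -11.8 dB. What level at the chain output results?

Stage 1: -11.8 dB is 16 dB over -27.8 dB; at 4:1 that becomes 4 dB over, giving -23.8 dB.
Stage 2: 15.6 dB above -39.4 dB, reduced 2.5:1 to 6.24 dB above → -33.16 dB.
Stage 3: -33.16 dB ≤ -21.4 dB, so stage 3 doesn't engage; output -33.16 dB.

-33.16 dB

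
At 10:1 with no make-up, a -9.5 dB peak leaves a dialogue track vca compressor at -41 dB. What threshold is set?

Input is 35 dB above T (since output overshoot × R = input overshoot: (-41 − T)·10 = -9.5 − T gives T = -44.5 dB).
Check: -44.5 + (-9.5 − (-44.5))/10 = -44.5 + 3.5 = -41 dB. ✓

-44.5 dB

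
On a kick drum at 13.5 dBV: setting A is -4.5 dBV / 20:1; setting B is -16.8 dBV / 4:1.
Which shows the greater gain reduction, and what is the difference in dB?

B, by 5.625 dB

A: overshoot 18 dB → output overshoot 0.9 dB → GR 17.1 dB.
B: overshoot 30.3 dB → output overshoot 7.575 dB → GR 22.725 dB.
B applies 5.625 dB more gain reduction.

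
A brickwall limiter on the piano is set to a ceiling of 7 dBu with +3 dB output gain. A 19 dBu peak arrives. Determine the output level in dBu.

A brickwall limiter is an ∞:1 compressor: any input above the ceiling is clamped to 7 dBu.
Output gain then adds 3 dB: 7 + 3 = 10 dBu.

10 dBu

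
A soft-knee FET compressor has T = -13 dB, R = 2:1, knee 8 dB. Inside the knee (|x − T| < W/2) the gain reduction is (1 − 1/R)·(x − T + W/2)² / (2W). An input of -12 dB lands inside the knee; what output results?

x − T + W/2 = -12 − (-13) + 4 = 5.
GR = (1 − 1/2) × 5² / 16 = 0.5 × 25 / 16 = 0.78125 dB.
Output = -12 − 0.78125 = -12.78125 dB.

-12.78125 dB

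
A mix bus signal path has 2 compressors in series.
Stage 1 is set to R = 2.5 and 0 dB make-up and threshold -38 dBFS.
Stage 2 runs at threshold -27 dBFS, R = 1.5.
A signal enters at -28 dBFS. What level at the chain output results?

Stage 1: overshoot 10 dB → 10/2.5 = 4 dB → -34 dBFS.
Stage 2: -34 dBFS ≤ -27 dBFS, so stage 2 doesn't engage; output -34 dBFS.

-34 dBFS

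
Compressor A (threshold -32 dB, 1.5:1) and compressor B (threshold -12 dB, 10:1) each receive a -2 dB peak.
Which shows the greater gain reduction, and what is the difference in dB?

A: 30 dB over, compressed to 20 dB over, so 10 dB of GR.
B: 10 dB over, compressed to 1 dB over, so 9 dB of GR.
A applies 1 dB more gain reduction.

A, by 1 dB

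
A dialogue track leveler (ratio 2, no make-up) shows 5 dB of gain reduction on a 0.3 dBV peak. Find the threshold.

-9.7 dBV

Input is 10 dB above T (since output overshoot × R = input overshoot: (-4.7 − T)·2 = 0.3 − T gives T = -9.7 dBV).
Check: -9.7 + (0.3 − (-9.7))/2 = -9.7 + 5 = -4.7 dBV. ✓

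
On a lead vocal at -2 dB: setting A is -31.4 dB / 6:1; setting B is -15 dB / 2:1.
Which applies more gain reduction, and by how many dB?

A, by 18 dB

A: overshoot 29.4 dB → output overshoot 4.9 dB → GR 24.5 dB.
B: overshoot 13 dB → output overshoot 6.5 dB → GR 6.5 dB.
Difference: 18 dB in favour of A.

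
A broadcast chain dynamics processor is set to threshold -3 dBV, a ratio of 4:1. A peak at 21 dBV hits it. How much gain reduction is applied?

18 dB

The signal is 24 dB above threshold.
A 4:1 ratio leaves 6 dB of that excess.
GR = overshoot in − overshoot out = 24 − 6 = 18 dB.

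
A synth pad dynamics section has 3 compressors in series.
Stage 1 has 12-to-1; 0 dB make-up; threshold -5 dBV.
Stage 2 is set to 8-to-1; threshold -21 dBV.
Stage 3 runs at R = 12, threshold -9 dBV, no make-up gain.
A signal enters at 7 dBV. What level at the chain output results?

Stage 1: 12 dB above -5 dBV, reduced 12:1 to 1 dB above → -4 dBV.
Stage 2: overshoot 17 dB → 17/8 = 2.125 dB → -18.875 dBV.
Stage 3: -18.875 dBV is at or below the -9 dBV threshold — no compression; output -18.875 dBV.

-18.875 dBV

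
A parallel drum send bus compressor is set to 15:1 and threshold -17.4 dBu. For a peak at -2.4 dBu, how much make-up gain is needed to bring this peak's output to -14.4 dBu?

2 dB

Overshoot 15 dB → 15/15 = 1 dB after compression, so the compressed level is -17.4 + 1 = -16.4 dBu.
Make-up = target − compressed = -14.4 − (-16.4) = 2 dB.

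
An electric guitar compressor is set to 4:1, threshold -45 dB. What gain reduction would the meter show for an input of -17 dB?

21 dB

-17 dB exceeds the threshold by 28 dB.
A 4:1 ratio leaves 7 dB of that excess.
So the signal is attenuated by 28 − 7 = 21 dB.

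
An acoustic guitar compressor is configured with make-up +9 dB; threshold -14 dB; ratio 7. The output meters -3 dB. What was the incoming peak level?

0 dB

Before make-up, the level was -3 − 9 = -12 dB.
The compressed level sits -12 − (-14) = 2 dB over threshold.
Before 7:1 compression the overshoot was 2 × 7 = 14 dB, so input = -14 + 14 = 0 dB.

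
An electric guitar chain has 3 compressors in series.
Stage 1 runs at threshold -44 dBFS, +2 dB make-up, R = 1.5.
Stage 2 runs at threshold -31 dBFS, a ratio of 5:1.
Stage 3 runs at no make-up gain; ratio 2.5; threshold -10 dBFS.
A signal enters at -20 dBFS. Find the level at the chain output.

-30 dBFS

Stage 1: 24 dB above -44 dBFS, reduced 1.5:1 to 16 dB above → -28 dBFS; +2 dB make-up → -26 dBFS.
Stage 2: -26 dBFS is 5 dB over -31 dBFS; at 5:1 that becomes 1 dB over, giving -30 dBFS.
Stage 3: below threshold (-30 ≤ -10); passes unchanged; output -30 dBFS.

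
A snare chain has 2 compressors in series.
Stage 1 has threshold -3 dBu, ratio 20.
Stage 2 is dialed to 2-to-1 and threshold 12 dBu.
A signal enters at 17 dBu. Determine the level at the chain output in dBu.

-2 dBu

Stage 1: 17 dBu is 20 dB over -3 dBu; at 20:1 that becomes 1 dB over, giving -2 dBu.
Stage 2: -2 dBu is at or below the 12 dBu threshold — no compression; output -2 dBu.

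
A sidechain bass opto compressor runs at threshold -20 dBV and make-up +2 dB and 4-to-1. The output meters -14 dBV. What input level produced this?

Remove make-up: -14 − 2 = -16 dBV.
The compressed level sits -16 − (-20) = 4 dB over threshold.
Input overshoot = R × output overshoot = 16 dB → input = -20 + 16 = -4 dBV.

-4 dBV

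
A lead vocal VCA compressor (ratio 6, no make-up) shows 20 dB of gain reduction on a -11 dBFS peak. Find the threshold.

-35 dBFS

Gain reduction = -11 − (-31) = 20 dB; output overshoot = GR / (R − 1) = 20 / 5 = 4 dB.
Threshold = output − output overshoot = -31 − 4 = -35 dBFS.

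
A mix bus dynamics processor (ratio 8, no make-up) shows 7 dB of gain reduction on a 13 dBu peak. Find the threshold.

5 dBu

Let T be the threshold. Output overshoot = (input overshoot)/R, so 6 − T = (13 − T)/8.
8·(6 − T) = 13 − T → 7·T = 48 − 13 = 35.
T = 35/7 = 5 dBu.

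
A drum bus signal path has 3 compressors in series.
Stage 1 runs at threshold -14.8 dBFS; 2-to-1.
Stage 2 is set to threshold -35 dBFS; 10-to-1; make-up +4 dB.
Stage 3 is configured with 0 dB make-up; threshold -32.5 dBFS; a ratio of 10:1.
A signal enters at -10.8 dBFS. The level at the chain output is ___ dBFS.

-32.128 dBFS

Stage 1: -10.8 dBFS is 4 dB over -14.8 dBFS; at 2:1 that becomes 2 dB over, giving -12.8 dBFS.
Stage 2: -12.8 dBFS is 22.2 dB over -35 dBFS; at 10:1 that becomes 2.22 dB over, giving -32.78 dBFS; +4 dB make-up → -28.78 dBFS.
Stage 3: 3.72 dB above -32.5 dBFS, reduced 10:1 to 0.372 dB above → -32.128 dBFS.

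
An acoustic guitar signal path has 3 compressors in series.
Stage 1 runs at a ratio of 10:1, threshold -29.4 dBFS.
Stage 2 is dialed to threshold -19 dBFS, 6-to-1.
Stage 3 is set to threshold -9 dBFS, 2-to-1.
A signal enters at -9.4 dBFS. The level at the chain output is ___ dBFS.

Stage 1: -9.4 dBFS is 20 dB over -29.4 dBFS; at 10:1 that becomes 2 dB over, giving -27.4 dBFS.
Stage 2: -27.4 dBFS ≤ -19 dBFS, so stage 2 doesn't engage; output -27.4 dBFS.
Stage 3: below threshold (-27.4 ≤ -9); passes unchanged; output -27.4 dBFS.

-27.4 dBFS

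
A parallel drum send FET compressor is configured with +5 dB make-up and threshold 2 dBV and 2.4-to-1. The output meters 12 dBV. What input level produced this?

14 dBV

Remove make-up: 12 − 5 = 7 dBV.
That's 5 dB above the 2 dBV threshold.
Input overshoot = R × output overshoot = 12 dB → input = 2 + 12 = 14 dBV.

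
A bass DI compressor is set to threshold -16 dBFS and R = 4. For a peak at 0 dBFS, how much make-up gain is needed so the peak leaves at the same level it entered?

Without make-up, output = threshold + overshoot/4 = -16 + 4 = -12 dBFS.
Gap to target: 12 dB.

12 dB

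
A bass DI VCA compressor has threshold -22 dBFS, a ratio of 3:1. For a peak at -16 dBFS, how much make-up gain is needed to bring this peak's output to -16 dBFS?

4 dB

The peak compresses to -22 + 6/3 = -20 dBFS.
To reach -16 dBFS requires -16 − (-20) = 4 dB of make-up.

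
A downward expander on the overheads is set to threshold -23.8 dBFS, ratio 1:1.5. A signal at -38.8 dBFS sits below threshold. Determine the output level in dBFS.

-46.3 dBFS

Below threshold, a 1:1.5 expander applies gain = (1.5−1)×(T − x) of attenuation.
(1.5−1) × 15 = 7.5 dB, so output = -38.8 − 7.5 = -46.3 dBFS.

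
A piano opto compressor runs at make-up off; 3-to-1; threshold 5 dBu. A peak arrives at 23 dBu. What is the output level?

The input is 18 dB above the 5 dBu threshold.
At 3:1 the overshoot is divided by 3, leaving 6 dB above threshold.
Output = 5 + 6 = 11 dBu.

11 dBu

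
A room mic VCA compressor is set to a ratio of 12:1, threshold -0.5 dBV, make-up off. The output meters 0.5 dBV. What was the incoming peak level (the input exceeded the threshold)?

That's 1 dB above the -0.5 dBV threshold.
Before 12:1 compression the overshoot was 1 × 12 = 12 dB, so input = -0.5 + 12 = 11.5 dBV.

11.5 dBV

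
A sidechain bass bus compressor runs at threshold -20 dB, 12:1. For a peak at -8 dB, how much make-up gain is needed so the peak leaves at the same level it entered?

Without make-up, output = threshold + overshoot/12 = -20 + 1 = -19 dB.
Gap to target: 11 dB.

11 dB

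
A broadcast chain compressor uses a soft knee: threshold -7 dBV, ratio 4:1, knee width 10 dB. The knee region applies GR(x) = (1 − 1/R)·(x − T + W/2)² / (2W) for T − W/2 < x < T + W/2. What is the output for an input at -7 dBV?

x − T + W/2 = -7 − (-7) + 5 = 5.
GR = (1 − 1/4) × 5² / 20 = 0.75 × 25 / 20 = 0.9375 dB.
Output = -7 − 0.9375 = -7.9375 dBV.

-7.9375 dBV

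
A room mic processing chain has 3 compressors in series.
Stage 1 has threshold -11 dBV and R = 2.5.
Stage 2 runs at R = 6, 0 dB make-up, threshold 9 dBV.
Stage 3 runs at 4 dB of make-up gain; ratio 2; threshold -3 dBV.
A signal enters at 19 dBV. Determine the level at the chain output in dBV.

3 dBV

Stage 1: overshoot 30 dB → 30/2.5 = 12 dB → 1 dBV.
Stage 2: below threshold (1 ≤ 9); passes unchanged; output 1 dBV.
Stage 3: 1 dBV is 4 dB over -3 dBV; at 2:1 that becomes 2 dB over, giving -1 dBV; +4 dB make-up → 3 dBV.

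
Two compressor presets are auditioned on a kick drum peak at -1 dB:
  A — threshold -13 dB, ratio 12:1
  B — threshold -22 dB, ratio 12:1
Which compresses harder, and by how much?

B, by 8.25 dB

A: overshoot 12 dB → output overshoot 1 dB → GR 11 dB.
B: overshoot 21 dB → output overshoot 1.75 dB → GR 19.25 dB.
B reduces 8.25 dB more.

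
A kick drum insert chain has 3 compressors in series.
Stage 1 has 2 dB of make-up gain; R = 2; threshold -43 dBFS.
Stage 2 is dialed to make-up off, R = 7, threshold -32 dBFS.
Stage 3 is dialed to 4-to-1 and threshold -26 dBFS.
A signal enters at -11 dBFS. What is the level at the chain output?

-31 dBFS

Stage 1: overshoot 32 dB → 32/2 = 16 dB → -27 dBFS; +2 dB make-up → -25 dBFS.
Stage 2: -25 dBFS is 7 dB over -32 dBFS; at 7:1 that becomes 1 dB over, giving -31 dBFS.
Stage 3: -31 dBFS is at or below the -26 dBFS threshold — no compression; output -31 dBFS.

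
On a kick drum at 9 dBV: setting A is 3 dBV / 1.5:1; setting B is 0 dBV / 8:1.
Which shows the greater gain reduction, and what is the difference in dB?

A: GR = 6 − 6/1.5 = 2 dB.
B: GR = 9 − 9/8 = 7.875 dB.
B reduces 5.875 dB more.

B, by 5.875 dB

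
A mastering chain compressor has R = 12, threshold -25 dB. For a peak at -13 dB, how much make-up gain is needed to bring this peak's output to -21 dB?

3 dB

The peak compresses to -25 + 12/12 = -24 dB.
To reach -21 dB requires -21 − (-24) = 3 dB of make-up.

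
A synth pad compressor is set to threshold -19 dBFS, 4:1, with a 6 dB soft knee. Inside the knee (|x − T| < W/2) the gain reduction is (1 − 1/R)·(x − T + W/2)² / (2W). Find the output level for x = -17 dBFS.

x − T + W/2 = -17 − (-19) + 3 = 5.
GR = (1 − 1/4) × 5² / 12 = 0.75 × 25 / 12 = 1.5625 dB.
Output = -17 − 1.5625 = -18.5625 dBFS.

-18.5625 dBFS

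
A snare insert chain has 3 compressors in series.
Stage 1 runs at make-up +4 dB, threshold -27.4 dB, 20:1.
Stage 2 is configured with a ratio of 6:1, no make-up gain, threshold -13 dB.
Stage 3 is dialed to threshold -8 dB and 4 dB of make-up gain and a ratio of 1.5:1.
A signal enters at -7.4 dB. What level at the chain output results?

-18.4 dB

Stage 1: -7.4 dB is 20 dB over -27.4 dB; at 20:1 that becomes 1 dB over, giving -26.4 dB; +4 dB make-up → -22.4 dB.
Stage 2: below threshold (-22.4 ≤ -13); passes unchanged; output -22.4 dB.
Stage 3: below threshold (-22.4 ≤ -8); passes unchanged; make-up brings it to -18.4 dB.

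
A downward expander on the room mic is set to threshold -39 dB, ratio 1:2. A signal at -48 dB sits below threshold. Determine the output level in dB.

Below threshold, a 1:2 expander applies gain = (2−1)×(T − x) of attenuation.
(2−1) × 9 = 9 dB, so output = -48 − 9 = -57 dB.

-57 dB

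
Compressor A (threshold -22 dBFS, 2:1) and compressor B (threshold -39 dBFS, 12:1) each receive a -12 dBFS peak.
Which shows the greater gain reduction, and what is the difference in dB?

A: 10 dB over, compressed to 5 dB over, so 5 dB of GR.
B: 27 dB over, compressed to 2.25 dB over, so 24.75 dB of GR.
B reduces 19.75 dB more.

B, by 19.75 dB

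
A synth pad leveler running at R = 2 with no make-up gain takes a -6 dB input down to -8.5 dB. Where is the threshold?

-11 dB

Gain reduction = -6 − (-8.5) = 2.5 dB; output overshoot = GR / (R − 1) = 2.5 / 1 = 2.5 dB.
Threshold = output − output overshoot = -8.5 − 2.5 = -11 dB.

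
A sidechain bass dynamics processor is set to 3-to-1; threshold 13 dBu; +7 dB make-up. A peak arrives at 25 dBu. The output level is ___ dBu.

The input is 12 dB above the 13 dBu threshold.
3:1 compression reduces that to 12/3 = 4 dB over.
That puts the output at 17 dBu; make-up adds 7 dB, giving 24 dBu.

24 dBu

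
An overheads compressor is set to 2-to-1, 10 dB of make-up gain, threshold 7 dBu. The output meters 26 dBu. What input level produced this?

Stripping the +10 dB make-up gives 16 dBu at the gain stage.
That's 9 dB above the 7 dBu threshold.
Input overshoot = R × output overshoot = 18 dB → input = 7 + 18 = 25 dBu.

25 dBu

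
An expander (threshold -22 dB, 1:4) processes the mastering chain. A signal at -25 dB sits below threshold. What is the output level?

-34 dB

Below threshold, a 1:4 expander applies gain = (4−1)×(T − x) of attenuation.
(4−1) × 3 = 9 dB, so output = -25 − 9 = -34 dB.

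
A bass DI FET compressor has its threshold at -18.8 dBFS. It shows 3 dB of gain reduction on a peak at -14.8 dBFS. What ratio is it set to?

4:1

Input overshoot = -14.8 − (-18.8) = 4 dB.
Output overshoot = 4 − 3 = 1 dB.
Ratio = input overshoot / output overshoot = 4 / 1 = 4.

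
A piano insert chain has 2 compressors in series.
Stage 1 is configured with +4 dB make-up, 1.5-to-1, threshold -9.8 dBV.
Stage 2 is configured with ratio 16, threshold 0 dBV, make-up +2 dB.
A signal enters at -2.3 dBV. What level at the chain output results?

1.2 dBV

Stage 1: -2.3 dBV is 7.5 dB over -9.8 dBV; at 1.5:1 that becomes 5 dB over, giving -4.8 dBV; +4 dB make-up → -0.8 dBV.
Stage 2: -0.8 dBV is at or below the 0 dBV threshold — no compression; make-up brings it to 1.2 dBV.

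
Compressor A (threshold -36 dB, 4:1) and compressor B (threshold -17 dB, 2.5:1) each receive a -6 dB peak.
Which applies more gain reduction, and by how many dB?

A, by 15.9 dB

A: GR = 30 − 30/4 = 22.5 dB.
B: GR = 11 − 11/2.5 = 6.6 dB.
Difference: 15.9 dB in favour of A.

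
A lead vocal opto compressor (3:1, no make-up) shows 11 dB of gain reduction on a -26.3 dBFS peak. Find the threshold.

-42.8 dBFS

Let T be the threshold. Output overshoot = (input overshoot)/R, so -37.3 − T = (-26.3 − T)/3.
3·(-37.3 − T) = -26.3 − T → 2·T = -111.9 − (-26.3) = -85.6.
T = -85.6/2 = -42.8 dBFS.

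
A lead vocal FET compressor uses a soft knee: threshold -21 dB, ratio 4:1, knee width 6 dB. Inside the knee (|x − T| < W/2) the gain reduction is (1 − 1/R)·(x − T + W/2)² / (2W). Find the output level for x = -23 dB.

x − T + W/2 = -23 − (-21) + 3 = 1.
GR = (1 − 1/4) × 1² / 12 = 0.75 × 1 / 12 = 0.0625 dB.
Output = -23 − 0.0625 = -23.0625 dB.

-23.0625 dB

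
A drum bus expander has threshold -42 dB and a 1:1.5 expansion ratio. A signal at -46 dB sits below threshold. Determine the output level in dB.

The input is 4 dB below the -42 dB threshold.
A 1:1.5 expander multiplies undershoot by 1.5: 4 × 1.5 = 6 dB below threshold.
Output = -42 − 6 = -48 dB.

-48 dB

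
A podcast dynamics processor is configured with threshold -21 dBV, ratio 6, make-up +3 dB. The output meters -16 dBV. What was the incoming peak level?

-9 dBV

Stripping the +3 dB make-up gives -19 dBV at the gain stage.
The compressed level sits -19 − (-21) = 2 dB over threshold.
Undo the ratio: input overshoot = 2 × 6 = 12 dB, giving input = -9 dBV.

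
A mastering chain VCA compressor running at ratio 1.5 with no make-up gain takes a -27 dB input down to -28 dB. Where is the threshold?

Input is 3 dB above T (since output overshoot × R = input overshoot: (-28 − T)·1.5 = -27 − T gives T = -30 dB).
Check: -30 + (-27 − (-30))/1.5 = -30 + 2 = -28 dB. ✓

-30 dB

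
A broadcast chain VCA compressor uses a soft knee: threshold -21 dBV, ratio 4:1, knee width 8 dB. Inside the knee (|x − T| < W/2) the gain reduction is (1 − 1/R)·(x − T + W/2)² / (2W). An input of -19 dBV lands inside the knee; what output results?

-20.6875 dBV

x − T + W/2 = -19 − (-21) + 4 = 6.
GR = (1 − 1/4) × 6² / 16 = 0.75 × 36 / 16 = 1.6875 dB.
Output = -19 − 1.6875 = -20.6875 dBV.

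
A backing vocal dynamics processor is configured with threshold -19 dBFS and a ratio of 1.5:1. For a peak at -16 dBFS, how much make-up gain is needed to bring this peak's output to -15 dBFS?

Without make-up, output = threshold + overshoot/1.5 = -19 + 2 = -17 dBFS.
Gap to target: 2 dB.

2 dB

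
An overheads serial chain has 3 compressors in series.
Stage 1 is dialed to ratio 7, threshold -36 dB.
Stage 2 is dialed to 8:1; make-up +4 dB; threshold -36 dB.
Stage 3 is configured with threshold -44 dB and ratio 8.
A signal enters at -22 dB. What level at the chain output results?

Stage 1: 14 dB above -36 dB, reduced 7:1 to 2 dB above → -34 dB.
Stage 2: 2 dB above -36 dB, reduced 8:1 to 0.25 dB above → -35.75 dB; +4 dB make-up → -31.75 dB.
Stage 3: overshoot 12.25 dB → 12.25/8 = 1.53125 dB → -42.46875 dB.

-42.46875 dB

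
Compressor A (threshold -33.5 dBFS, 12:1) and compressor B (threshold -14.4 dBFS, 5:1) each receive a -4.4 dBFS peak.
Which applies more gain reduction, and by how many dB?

A, by 18.675 dB

A: overshoot 29.1 dB → output overshoot 2.425 dB → GR 26.675 dB.
B: overshoot 10 dB → output overshoot 2 dB → GR 8 dB.
A reduces 18.675 dB more.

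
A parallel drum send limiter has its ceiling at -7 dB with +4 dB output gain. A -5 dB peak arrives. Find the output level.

-3 dB

At ∞:1, everything above -7 dB is held at the ceiling.
Output gain then adds 4 dB: -7 + 4 = -3 dB.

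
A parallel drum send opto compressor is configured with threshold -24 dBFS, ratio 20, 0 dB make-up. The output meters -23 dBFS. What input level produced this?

That's 1 dB above the -24 dBFS threshold.
Before 20:1 compression the overshoot was 1 × 20 = 20 dB, so input = -24 + 20 = -4 dBFS.

-4 dBFS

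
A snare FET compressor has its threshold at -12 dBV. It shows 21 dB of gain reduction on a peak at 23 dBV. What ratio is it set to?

2.5:1

Input overshoot = 23 − (-12) = 35 dB.
Output overshoot = 35 − 21 = 14 dB.
Ratio = input overshoot / output overshoot = 35 / 14 = 2.5.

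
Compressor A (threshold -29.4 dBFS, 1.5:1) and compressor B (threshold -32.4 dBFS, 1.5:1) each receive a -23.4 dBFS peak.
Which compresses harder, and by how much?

B, by 1 dB

A: overshoot 6 dB → output overshoot 4 dB → GR 2 dB.
B: overshoot 9 dB → output overshoot 6 dB → GR 3 dB.
B reduces 1 dB more.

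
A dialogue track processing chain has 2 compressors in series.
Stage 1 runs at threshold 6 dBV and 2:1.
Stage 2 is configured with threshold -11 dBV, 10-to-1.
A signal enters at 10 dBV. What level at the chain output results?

Stage 1: 4 dB above 6 dBV, reduced 2:1 to 2 dB above → 8 dBV.
Stage 2: 19 dB above -11 dBV, reduced 10:1 to 1.9 dB above → -9.1 dBV.

-9.1 dBV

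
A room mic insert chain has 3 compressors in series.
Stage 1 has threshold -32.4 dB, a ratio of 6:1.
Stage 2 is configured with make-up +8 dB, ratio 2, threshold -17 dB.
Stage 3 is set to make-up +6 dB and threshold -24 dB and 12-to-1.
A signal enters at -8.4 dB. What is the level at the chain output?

Stage 1: overshoot 24 dB → 24/6 = 4 dB → -28.4 dB.
Stage 2: -28.4 dB ≤ -17 dB, so stage 2 doesn't engage; make-up brings it to -20.4 dB.
Stage 3: -20.4 dB is 3.6 dB over -24 dB; at 12:1 that becomes 0.3 dB over, giving -23.7 dB; +6 dB make-up → -17.7 dB.

-17.7 dB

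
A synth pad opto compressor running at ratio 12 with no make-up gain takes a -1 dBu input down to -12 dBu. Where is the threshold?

-13 dBu

Let T be the threshold. Output overshoot = (input overshoot)/R, so -12 − T = (-1 − T)/12.
12·(-12 − T) = -1 − T → 11·T = -144 − (-1) = -143.
T = -143/11 = -13 dBu.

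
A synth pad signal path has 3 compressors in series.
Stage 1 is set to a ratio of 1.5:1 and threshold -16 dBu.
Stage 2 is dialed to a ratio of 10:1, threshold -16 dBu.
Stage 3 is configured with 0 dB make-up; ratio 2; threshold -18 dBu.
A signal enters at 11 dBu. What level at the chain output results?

Stage 1: 11 dBu is 27 dB over -16 dBu; at 1.5:1 that becomes 18 dB over, giving 2 dBu.
Stage 2: 2 dBu is 18 dB over -16 dBu; at 10:1 that becomes 1.8 dB over, giving -14.2 dBu.
Stage 3: overshoot 3.8 dB → 3.8/2 = 1.9 dB → -16.1 dBu.

-16.1 dBu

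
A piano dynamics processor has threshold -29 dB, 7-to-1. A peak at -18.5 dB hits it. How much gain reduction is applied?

9 dB

The signal is 10.5 dB above threshold.
At 7:1, output sits 10.5/7 = 1.5 dB above threshold.
So the signal is attenuated by 10.5 − 1.5 = 9 dB.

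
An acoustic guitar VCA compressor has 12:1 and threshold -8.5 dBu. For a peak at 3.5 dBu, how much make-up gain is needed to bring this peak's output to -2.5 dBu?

5 dB

The peak compresses to -8.5 + 12/12 = -7.5 dBu.
To reach -2.5 dBu requires -2.5 − (-7.5) = 5 dB of make-up.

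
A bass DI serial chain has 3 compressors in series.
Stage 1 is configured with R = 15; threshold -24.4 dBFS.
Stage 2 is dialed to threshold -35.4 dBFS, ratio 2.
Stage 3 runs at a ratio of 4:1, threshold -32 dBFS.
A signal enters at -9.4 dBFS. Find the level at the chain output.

-31.35 dBFS

Stage 1: overshoot 15 dB → 15/15 = 1 dB → -23.4 dBFS.
Stage 2: -23.4 dBFS is 12 dB over -35.4 dBFS; at 2:1 that becomes 6 dB over, giving -29.4 dBFS.
Stage 3: 2.6 dB above -32 dBFS, reduced 4:1 to 0.65 dB above → -31.35 dBFS.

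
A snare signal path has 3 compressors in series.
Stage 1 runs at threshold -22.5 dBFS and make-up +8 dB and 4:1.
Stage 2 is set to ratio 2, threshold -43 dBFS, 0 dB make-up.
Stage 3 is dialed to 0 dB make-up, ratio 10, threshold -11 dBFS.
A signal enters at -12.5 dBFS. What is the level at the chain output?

-27.5 dBFS

Stage 1: overshoot 10 dB → 10/4 = 2.5 dB → -20 dBFS; +8 dB make-up → -12 dBFS.
Stage 2: overshoot 31 dB → 31/2 = 15.5 dB → -27.5 dBFS.
Stage 3: -27.5 dBFS ≤ -11 dBFS, so stage 3 doesn't engage; output -27.5 dBFS.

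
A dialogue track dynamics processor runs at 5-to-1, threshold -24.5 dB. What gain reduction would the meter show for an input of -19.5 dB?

The signal is 5 dB above threshold.
A 5:1 ratio leaves 1 dB of that excess.
Gain reduction = 5 − 1 = 4 dB.

4 dB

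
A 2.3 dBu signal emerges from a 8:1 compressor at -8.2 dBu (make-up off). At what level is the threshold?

Gain reduction = 2.3 − (-8.2) = 10.5 dB; output overshoot = GR / (R − 1) = 10.5 / 7 = 1.5 dB.
Threshold = output − output overshoot = -8.2 − 1.5 = -9.7 dBu.

-9.7 dBu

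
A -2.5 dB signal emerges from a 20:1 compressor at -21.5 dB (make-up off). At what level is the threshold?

Let T be the threshold. Output overshoot = (input overshoot)/R, so -21.5 − T = (-2.5 − T)/20.
20·(-21.5 − T) = -2.5 − T → 19·T = -430 − (-2.5) = -427.5.
T = -427.5/19 = -22.5 dB.

-22.5 dB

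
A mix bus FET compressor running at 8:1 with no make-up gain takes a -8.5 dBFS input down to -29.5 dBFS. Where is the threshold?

-32.5 dBFS

Let T be the threshold. Output overshoot = (input overshoot)/R, so -29.5 − T = (-8.5 − T)/8.
8·(-29.5 − T) = -8.5 − T → 7·T = -236 − (-8.5) = -227.5.
T = -227.5/7 = -32.5 dBFS.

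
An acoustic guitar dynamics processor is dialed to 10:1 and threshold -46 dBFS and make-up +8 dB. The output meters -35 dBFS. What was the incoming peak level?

Remove make-up: -35 − 8 = -43 dBFS.
The compressed level sits -43 − (-46) = 3 dB over threshold.
Undo the ratio: input overshoot = 3 × 10 = 30 dB, giving input = -16 dBFS.

-16 dBFS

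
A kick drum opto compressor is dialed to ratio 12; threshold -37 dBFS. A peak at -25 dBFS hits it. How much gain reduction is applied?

11 dB

The signal is 12 dB above threshold.
A 12:1 ratio leaves 1 dB of that excess.
So the signal is attenuated by 12 − 1 = 11 dB.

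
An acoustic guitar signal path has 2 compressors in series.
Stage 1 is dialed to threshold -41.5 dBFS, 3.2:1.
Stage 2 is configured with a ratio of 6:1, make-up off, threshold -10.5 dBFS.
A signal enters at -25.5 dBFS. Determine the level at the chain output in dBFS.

-36.5 dBFS

Stage 1: overshoot 16 dB → 16/3.2 = 5 dB → -36.5 dBFS.
Stage 2: below threshold (-36.5 ≤ -10.5); passes unchanged; output -36.5 dBFS.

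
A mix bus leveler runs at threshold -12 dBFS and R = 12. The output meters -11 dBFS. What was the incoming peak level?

That's 1 dB above the -12 dBFS threshold.
Undo the ratio: input overshoot = 1 × 12 = 12 dB, giving input = 0 dBFS.

0 dBFS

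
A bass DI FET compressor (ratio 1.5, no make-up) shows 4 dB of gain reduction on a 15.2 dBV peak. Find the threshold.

Let T be the threshold. Output overshoot = (input overshoot)/R, so 11.2 − T = (15.2 − T)/1.5.
1.5·(11.2 − T) = 15.2 − T → 0.5·T = 16.8 − 15.2 = 1.6.
T = 1.6/0.5 = 3.2 dBV.

3.2 dBV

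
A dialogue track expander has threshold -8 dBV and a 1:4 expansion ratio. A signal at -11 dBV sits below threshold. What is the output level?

-20 dBV

The input is 3 dB below the -8 dBV threshold.
A 1:4 expander multiplies undershoot by 4: 3 × 4 = 12 dB below threshold.
Output = -8 − 12 = -20 dBV.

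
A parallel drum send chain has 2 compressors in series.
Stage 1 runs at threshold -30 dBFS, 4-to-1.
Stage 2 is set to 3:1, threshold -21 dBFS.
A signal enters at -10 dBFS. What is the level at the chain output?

Stage 1: -10 dBFS is 20 dB over -30 dBFS; at 4:1 that becomes 5 dB over, giving -25 dBFS.
Stage 2: below threshold (-25 ≤ -21); passes unchanged; output -25 dBFS.

-25 dBFS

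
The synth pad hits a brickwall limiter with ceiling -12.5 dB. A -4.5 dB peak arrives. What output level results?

A brickwall limiter is an ∞:1 compressor: any input above the ceiling is clamped to -12.5 dB.

-12.5 dB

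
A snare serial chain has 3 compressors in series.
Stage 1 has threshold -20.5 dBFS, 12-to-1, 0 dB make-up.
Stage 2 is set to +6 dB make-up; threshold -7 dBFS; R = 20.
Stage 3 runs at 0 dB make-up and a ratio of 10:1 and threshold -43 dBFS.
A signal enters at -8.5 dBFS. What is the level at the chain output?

-40.05 dBFS

Stage 1: -8.5 dBFS is 12 dB over -20.5 dBFS; at 12:1 that becomes 1 dB over, giving -19.5 dBFS.
Stage 2: -19.5 dBFS is at or below the -7 dBFS threshold — no compression; make-up brings it to -13.5 dBFS.
Stage 3: 29.5 dB above -43 dBFS, reduced 10:1 to 2.95 dB above → -40.05 dBFS.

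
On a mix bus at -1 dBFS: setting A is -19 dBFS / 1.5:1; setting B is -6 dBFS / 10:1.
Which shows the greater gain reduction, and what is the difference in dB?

A, by 1.5 dB

A: overshoot 18 dB → output overshoot 12 dB → GR 6 dB.
B: overshoot 5 dB → output overshoot 0.5 dB → GR 4.5 dB.
Difference: 1.5 dB in favour of A.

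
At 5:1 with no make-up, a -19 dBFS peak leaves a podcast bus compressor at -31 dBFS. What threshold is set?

Input is 15 dB above T (since output overshoot × R = input overshoot: (-31 − T)·5 = -19 − T gives T = -34 dBFS).
Check: -34 + (-19 − (-34))/5 = -34 + 3 = -31 dBFS. ✓

-34 dBFS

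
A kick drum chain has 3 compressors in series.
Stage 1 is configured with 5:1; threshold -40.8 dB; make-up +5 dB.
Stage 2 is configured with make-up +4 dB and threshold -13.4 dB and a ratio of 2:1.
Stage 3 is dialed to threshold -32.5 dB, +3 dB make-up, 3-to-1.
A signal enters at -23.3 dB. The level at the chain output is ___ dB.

-28.1 dB

Stage 1: overshoot 17.5 dB → 17.5/5 = 3.5 dB → -37.3 dB; +5 dB make-up → -32.3 dB.
Stage 2: -32.3 dB is at or below the -13.4 dB threshold — no compression; make-up brings it to -28.3 dB.
Stage 3: -28.3 dB is 4.2 dB over -32.5 dB; at 3:1 that becomes 1.4 dB over, giving -31.1 dB; +3 dB make-up → -28.1 dB.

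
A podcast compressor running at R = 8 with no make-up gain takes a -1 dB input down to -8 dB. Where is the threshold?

Gain reduction = -1 − (-8) = 7 dB; output overshoot = GR / (R − 1) = 7 / 7 = 1 dB.
Threshold = output − output overshoot = -8 − 1 = -9 dB.

-9 dB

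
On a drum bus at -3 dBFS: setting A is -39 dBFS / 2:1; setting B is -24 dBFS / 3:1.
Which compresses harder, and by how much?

A, by 4 dB

A: overshoot 36 dB → output overshoot 18 dB → GR 18 dB.
B: overshoot 21 dB → output overshoot 7 dB → GR 14 dB.
Difference: 4 dB in favour of A.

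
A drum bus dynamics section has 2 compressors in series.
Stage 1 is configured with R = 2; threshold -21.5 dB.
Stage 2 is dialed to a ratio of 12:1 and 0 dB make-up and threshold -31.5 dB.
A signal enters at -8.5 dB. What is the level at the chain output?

-30.125 dB

Stage 1: 13 dB above -21.5 dB, reduced 2:1 to 6.5 dB above → -15 dB.
Stage 2: overshoot 16.5 dB → 16.5/12 = 1.375 dB → -30.125 dB.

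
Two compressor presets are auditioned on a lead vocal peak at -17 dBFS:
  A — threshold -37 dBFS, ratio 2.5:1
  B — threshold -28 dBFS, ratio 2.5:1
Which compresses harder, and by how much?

A: overshoot 20 dB → output overshoot 8 dB → GR 12 dB.
B: overshoot 11 dB → output overshoot 4.4 dB → GR 6.6 dB.
Difference: 5.4 dB in favour of A.

A, by 5.4 dB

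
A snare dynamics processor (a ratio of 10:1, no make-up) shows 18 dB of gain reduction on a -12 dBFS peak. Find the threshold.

Gain reduction = -12 − (-30) = 18 dB; output overshoot = GR / (R − 1) = 18 / 9 = 2 dB.
Threshold = output − output overshoot = -30 − 2 = -32 dBFS.

-32 dBFS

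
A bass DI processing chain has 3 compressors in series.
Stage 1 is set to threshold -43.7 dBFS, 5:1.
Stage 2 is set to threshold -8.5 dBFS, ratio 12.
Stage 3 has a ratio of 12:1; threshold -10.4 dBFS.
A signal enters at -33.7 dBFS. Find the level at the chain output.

-41.7 dBFS

Stage 1: overshoot 10 dB → 10/5 = 2 dB → -41.7 dBFS.
Stage 2: -41.7 dBFS is at or below the -8.5 dBFS threshold — no compression; output -41.7 dBFS.
Stage 3: -41.7 dBFS ≤ -10.4 dBFS, so stage 3 doesn't engage; output -41.7 dBFS.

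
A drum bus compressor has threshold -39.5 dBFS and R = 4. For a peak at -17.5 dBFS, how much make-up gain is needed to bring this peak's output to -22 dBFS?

The peak compresses to -39.5 + 22/4 = -34 dBFS.
To reach -22 dBFS requires -22 − (-34) = 12 dB of make-up.

12 dB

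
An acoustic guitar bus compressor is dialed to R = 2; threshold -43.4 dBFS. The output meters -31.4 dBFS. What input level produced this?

That's 12 dB above the -43.4 dBFS threshold.
Undo the ratio: input overshoot = 12 × 2 = 24 dB, giving input = -19.4 dBFS.

-19.4 dBFS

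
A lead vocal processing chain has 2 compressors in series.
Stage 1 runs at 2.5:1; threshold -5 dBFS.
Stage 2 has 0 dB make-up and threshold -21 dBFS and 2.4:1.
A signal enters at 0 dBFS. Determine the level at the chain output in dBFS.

-13.5 dBFS

Stage 1: 5 dB above -5 dBFS, reduced 2.5:1 to 2 dB above → -3 dBFS.
Stage 2: -3 dBFS is 18 dB over -21 dBFS; at 2.4:1 that becomes 7.5 dB over, giving -13.5 dBFS.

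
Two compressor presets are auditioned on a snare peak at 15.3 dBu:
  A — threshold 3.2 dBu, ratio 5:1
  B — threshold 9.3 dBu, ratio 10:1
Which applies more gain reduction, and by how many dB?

A: overshoot 12.1 dB → output overshoot 2.42 dB → GR 9.68 dB.
B: overshoot 6 dB → output overshoot 0.6 dB → GR 5.4 dB.
A reduces 4.28 dB more.

A, by 4.28 dB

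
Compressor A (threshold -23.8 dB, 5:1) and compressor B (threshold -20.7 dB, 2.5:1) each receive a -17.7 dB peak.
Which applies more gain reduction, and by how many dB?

A: overshoot 6.1 dB → output overshoot 1.22 dB → GR 4.88 dB.
B: overshoot 3 dB → output overshoot 1.2 dB → GR 1.8 dB.
A reduces 3.08 dB more.

A, by 3.08 dB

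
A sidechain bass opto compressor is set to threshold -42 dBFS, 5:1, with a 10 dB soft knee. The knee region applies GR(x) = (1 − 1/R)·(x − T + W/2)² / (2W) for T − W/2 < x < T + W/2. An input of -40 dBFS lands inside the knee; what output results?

-41.96 dBFS

x − T + W/2 = -40 − (-42) + 5 = 7.
GR = (1 − 1/5) × 7² / 20 = 0.8 × 49 / 20 = 1.96 dB.
Output = -40 − 1.96 = -41.96 dBFS.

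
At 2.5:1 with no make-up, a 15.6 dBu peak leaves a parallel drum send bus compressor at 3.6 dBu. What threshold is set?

-4.4 dBu

Gain reduction = 15.6 − 3.6 = 12 dB; output overshoot = GR / (R − 1) = 12 / 1.5 = 8 dB.
Threshold = output − output overshoot = 3.6 − 8 = -4.4 dBu.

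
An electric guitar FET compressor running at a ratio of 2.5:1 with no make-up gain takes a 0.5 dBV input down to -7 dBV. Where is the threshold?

-12 dBV

Let T be the threshold. Output overshoot = (input overshoot)/R, so -7 − T = (0.5 − T)/2.5.
2.5·(-7 − T) = 0.5 − T → 1.5·T = -17.5 − 0.5 = -18.
T = -18/1.5 = -12 dBV.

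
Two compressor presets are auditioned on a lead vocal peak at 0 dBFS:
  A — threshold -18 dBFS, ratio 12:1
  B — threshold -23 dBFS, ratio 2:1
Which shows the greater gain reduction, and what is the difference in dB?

A: GR = 18 − 18/12 = 16.5 dB.
B: GR = 23 − 23/2 = 11.5 dB.
Difference: 5 dB in favour of A.

A, by 5 dB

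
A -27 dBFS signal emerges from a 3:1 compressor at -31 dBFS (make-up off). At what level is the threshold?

-33 dBFS

Input is 6 dB above T (since output overshoot × R = input overshoot: (-31 − T)·3 = -27 − T gives T = -33 dBFS).
Check: -33 + (-27 − (-33))/3 = -33 + 2 = -31 dBFS. ✓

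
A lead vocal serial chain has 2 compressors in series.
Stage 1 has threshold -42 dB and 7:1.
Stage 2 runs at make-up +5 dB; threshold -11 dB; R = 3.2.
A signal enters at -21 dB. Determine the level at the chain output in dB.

Stage 1: 21 dB above -42 dB, reduced 7:1 to 3 dB above → -39 dB.
Stage 2: -39 dB ≤ -11 dB, so stage 2 doesn't engage; make-up brings it to -34 dB.

-34 dB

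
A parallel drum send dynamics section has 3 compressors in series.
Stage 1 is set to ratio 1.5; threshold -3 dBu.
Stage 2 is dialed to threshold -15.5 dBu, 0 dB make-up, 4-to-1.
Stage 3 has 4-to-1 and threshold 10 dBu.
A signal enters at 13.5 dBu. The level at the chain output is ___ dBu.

-9.625 dBu

Stage 1: 16.5 dB above -3 dBu, reduced 1.5:1 to 11 dB above → 8 dBu.
Stage 2: 8 dBu is 23.5 dB over -15.5 dBu; at 4:1 that becomes 5.875 dB over, giving -9.625 dBu.
Stage 3: -9.625 dBu is at or below the 10 dBu threshold — no compression; output -9.625 dBu.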